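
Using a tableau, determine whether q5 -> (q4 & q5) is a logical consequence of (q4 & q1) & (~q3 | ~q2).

Initial set: {((q4 & q1) & (~q3 | ~q2)); ~(q5 -> (q4 & q5))}.
((q4 & q1) & (~q3 | ~q2)): α-rule — add (q4 & q1), (~q3 | ~q2).
~(q5 -> (q4 & q5)): α-rule — add q5, ~(q4 & q5).
(q4 & q1): α-rule — add q4, q1.
(~q3 | ~q2): β-rule — branch into ~q3  //  ~q2.
  branch 1 (add ~q3):
    ~(q4 & q5): β-rule — branch into ~q4  //  ~q5.
      branch 1.1 (add ~q4):
        × closes — contains both q4 and ~q4.
      branch 1.2 (add ~q5):
        × closes — contains both q5 and ~q5.
  branch 2 (add ~q2):
    ~(q4 & q5): β-rule — branch into ~q4  //  ~q5.
      branch 2.1 (add ~q4):
        × closes — contains both q4 and ~q4.
      branch 2.2 (add ~q5):
        × closes — contains both q5 and ~q5.
All 4 branches close.
Every branch closed, so the premises entail the conclusion.

Yes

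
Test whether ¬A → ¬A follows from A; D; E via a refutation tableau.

Initial set: {A; D; E; ¬(¬A → ¬A)}.
¬(¬A → ¬A): α-rule — add ¬A, ¬¬A.
× closes — contains both A and ¬A.
All 1 branch closes.
Every branch closed, so the premises entail the conclusion.

Yes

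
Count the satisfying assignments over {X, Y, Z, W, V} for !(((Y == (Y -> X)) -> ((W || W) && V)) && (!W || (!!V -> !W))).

Initial set: {!(((Y == (Y -> X)) -> ((W || W) && V)) && (!W || (!!V -> !W)))}.
!(((Y == (Y -> X)) -> ((W || W) && V)) && (!W || (!!V -> !W))): β-rule — branch into !((Y == (Y -> X)) -> ((W || W) && V))  //  !(!W || (!!V -> !W)).
  branch 1 (add !((Y == (Y -> X)) -> ((W || W) && V))):
    !((Y == (Y -> X)) -> ((W || W) && V)): α-rule — add (Y == (Y -> X)), !((W || W) && V).
    (Y == (Y -> X)): β-rule — branch into Y, (Y -> X)  //  !Y, !(Y -> X).
      branch 1.1 (add Y, (Y -> X)):
        !((W || W) && V): β-rule — branch into !(W || W)  //  !V.
          branch 1.1.1 (add !(W || W)):
            !(W || W): α-rule — add !W, !W.
            (Y -> X): β-rule — branch into !Y  //  X.
              branch 1.1.1.1 (add !Y):
                × closes — contains both Y and !Y.
              branch 1.1.1.2 (add X):
                ○ open, literals {W=F, X=T, Y=T}.
          branch 1.1.2 (add !V):
            (Y -> X): β-rule — branch into !Y  //  X.
              branch 1.1.2.1 (add !Y):
                × closes — contains both Y and !Y.
              branch 1.1.2.2 (add X):
                ○ open, literals {V=F, X=T, Y=T}.
      branch 1.2 (add !Y, !(Y -> X)):
        !(Y -> X): α-rule — add Y, !X.
        × closes — contains both Y and !Y.
  branch 2 (add !(!W || (!!V -> !W))):
    !(!W || (!!V -> !W)): α-rule — add !!W, !(!!V -> !W).
    !(!!V -> !W): α-rule — add !!V, !!W.
    !!V: drop double negation, giving V.
    ○ open, literals {V=T, W=T}.
3 branches closed, 3 open.
Each open branch fixes some atoms; the unmentioned ones are free. Counting distinct full assignments: branch {W=F, X=T, Y=T} (Z, V) contributes 4 new; branch {V=F, X=T, Y=T} (Z, W) contributes 2 new; branch {V=T, W=T} (X, Y, Z) contributes 8 new. Total: 14.

14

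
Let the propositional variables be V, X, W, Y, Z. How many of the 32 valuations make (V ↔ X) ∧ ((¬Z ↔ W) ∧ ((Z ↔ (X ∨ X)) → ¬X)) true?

6

Initial set: {((V ↔ X) ∧ ((¬Z ↔ W) ∧ ((Z ↔ (X ∨ X)) → ¬X)))}.
((V ↔ X) ∧ ((¬Z ↔ W) ∧ ((Z ↔ (X ∨ X)) → ¬X))): α-rule — add (V ↔ X), ((¬Z ↔ W) ∧ ((Z ↔ (X ∨ X)) → ¬X)).
((¬Z ↔ W) ∧ ((Z ↔ (X ∨ X)) → ¬X)): α-rule — add (¬Z ↔ W), ((Z ↔ (X ∨ X)) → ¬X).
(V ↔ X): β-rule — branch into V, X  //  ¬V, ¬X.
  branch 1 (add V, X):
    (¬Z ↔ W): β-rule — branch into ¬Z, W  //  ¬¬Z, ¬W.
      branch 1.1 (add ¬Z, W):
        ((Z ↔ (X ∨ X)) → ¬X): β-rule — branch into ¬(Z ↔ (X ∨ X))  //  ¬X.
          branch 1.1.1 (add ¬(Z ↔ (X ∨ X))):
            ¬(Z ↔ (X ∨ X)): β-rule — branch into Z, ¬(X ∨ X)  //  ¬Z, (X ∨ X).
              branch 1.1.1.1 (add Z, ¬(X ∨ X)):
                × closes — contains both Z and ¬Z.
              branch 1.1.1.2 (add ¬Z, (X ∨ X)):
                (X ∨ X): β-rule — branch into X  //  X.
                  branch 1.1.1.2.1 (add X):
                    ○ open, literals {V=true, W=true, X=true, Z=false}.
                  branch 1.1.1.2.2 (add X):
                    ○ open, literals {V=true, W=true, X=true, Z=false}.
          branch 1.1.2 (add ¬X):
            × closes — contains both X and ¬X.
      branch 1.2 (add ¬¬Z, ¬W):
        ((Z ↔ (X ∨ X)) → ¬X): β-rule — branch into ¬(Z ↔ (X ∨ X))  //  ¬X.
          branch 1.2.1 (add ¬(Z ↔ (X ∨ X))):
            ¬(Z ↔ (X ∨ X)): β-rule — branch into Z, ¬(X ∨ X)  //  ¬Z, (X ∨ X).
              branch 1.2.1.1 (add Z, ¬(X ∨ X)):
                ¬(X ∨ X): α-rule — add ¬X, ¬X.
                × closes — contains both X and ¬X.
              branch 1.2.1.2 (add ¬Z, (X ∨ X)):
                × closes — contains both Z and ¬Z.
          branch 1.2.2 (add ¬X):
            × closes — contains both X and ¬X.
  branch 2 (add ¬V, ¬X):
    (¬Z ↔ W): β-rule — branch into ¬Z, W  //  ¬¬Z, ¬W.
      branch 2.1 (add ¬Z, W):
        ((Z ↔ (X ∨ X)) → ¬X): β-rule — branch into ¬(Z ↔ (X ∨ X))  //  ¬X.
          branch 2.1.1 (add ¬(Z ↔ (X ∨ X))):
            ¬(Z ↔ (X ∨ X)): β-rule — branch into Z, ¬(X ∨ X)  //  ¬Z, (X ∨ X).
              branch 2.1.1.1 (add Z, ¬(X ∨ X)):
                × closes — contains both Z and ¬Z.
              branch 2.1.1.2 (add ¬Z, (X ∨ X)):
                (X ∨ X): β-rule — branch into X  //  X.
                  branch 2.1.1.2.1 (add X):
                    × closes — contains both X and ¬X.
                  branch 2.1.1.2.2 (add X):
                    × closes — contains both X and ¬X.
          branch 2.1.2 (add ¬X):
            ○ open, literals {V=false, W=true, X=false, Z=false}.
      branch 2.2 (add ¬¬Z, ¬W):
        ((Z ↔ (X ∨ X)) → ¬X): β-rule — branch into ¬(Z ↔ (X ∨ X))  //  ¬X.
          branch 2.2.1 (add ¬(Z ↔ (X ∨ X))):
            ¬(Z ↔ (X ∨ X)): β-rule — branch into Z, ¬(X ∨ X)  //  ¬Z, (X ∨ X).
              branch 2.2.1.1 (add Z, ¬(X ∨ X)):
                ¬(X ∨ X): α-rule — add ¬X, ¬X.
                ○ open, literals {V=false, W=false, X=false, Z=true}.
              branch 2.2.1.2 (add ¬Z, (X ∨ X)):
                × closes — contains both Z and ¬Z.
          branch 2.2.2 (add ¬X):
            ○ open, literals {V=false, W=false, X=false, Z=true}.
9 branches closed, 5 open.
Each open branch fixes some atoms; the unmentioned ones are free. Counting distinct full assignments: branch {V=true, W=true, X=true, Z=false} (Y) contributes 2 new; branch {V=true, W=true, X=true, Z=false} (Y) contributes 0 new; branch {V=false, W=true, X=false, Z=false} (Y) contributes 2 new; branch {V=false, W=false, X=false, Z=true} (Y) contributes 2 new; branch {V=false, W=false, X=false, Z=true} (Y) contributes 0 new. Total: 6.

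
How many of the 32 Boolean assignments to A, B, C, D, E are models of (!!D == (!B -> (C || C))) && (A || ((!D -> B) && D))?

Initial set: {T ((!!D == (!B -> (C || C))) && (A || ((!D -> B) && D)))}.
T ((!!D == (!B -> (C || C))) && (A || ((!D -> B) && D))): α-rule — add T (!!D == (!B -> (C || C))), T (A || ((!D -> B) && D)).
T (!!D == (!B -> (C || C))): β-rule — branch into T !!D, T (!B -> (C || C))  //  F !!D, F (!B -> (C || C)).
  branch 1 (add T !!D, T (!B -> (C || C))):
    T !!D: drop double negation, giving T D.
    T (A || ((!D -> B) && D)): β-rule — branch into T A  //  T ((!D -> B) && D).
      branch 1.1 (add T A):
        T (!B -> (C || C)): β-rule — branch into F !B  //  T (C || C).
          branch 1.1.1 (add F !B):
            ○ open, literals {A=true, B=true, D=true}.
          branch 1.1.2 (add T (C || C)):
            T (C || C): β-rule — branch into T C  //  T C.
              branch 1.1.2.1 (add T C):
                ○ open, literals {A=true, C=true, D=true}.
              branch 1.1.2.2 (add T C):
                ○ open, literals {A=true, C=true, D=true}.
      branch 1.2 (add T ((!D -> B) && D)):
        T ((!D -> B) && D): α-rule — add T (!D -> B), T D.
        T (!B -> (C || C)): β-rule — branch into F !B  //  T (C || C).
          branch 1.2.1 (add F !B):
            T (!D -> B): β-rule — branch into F !D  //  T B.
              branch 1.2.1.1 (add F !D):
                ○ open, literals {B=true, D=true}.
              branch 1.2.1.2 (add T B):
                ○ open, literals {B=true, D=true}.
          branch 1.2.2 (add T (C || C)):
            T (!D -> B): β-rule — branch into F !D  //  T B.
              branch 1.2.2.1 (add F !D):
                T (C || C): β-rule — branch into T C  //  T C.
                  branch 1.2.2.1.1 (add T C):
                    ○ open, literals {C=true, D=true}.
                  branch 1.2.2.1.2 (add T C):
                    ○ open, literals {C=true, D=true}.
              branch 1.2.2.2 (add T B):
                T (C || C): β-rule — branch into T C  //  T C.
                  branch 1.2.2.2.1 (add T C):
                    ○ open, literals {B=true, C=true, D=true}.
                  branch 1.2.2.2.2 (add T C):
                    ○ open, literals {B=true, C=true, D=true}.
  branch 2 (add F !!D, F (!B -> (C || C))):
    F !!D: drop double negation, giving F D.
    F (!B -> (C || C)): α-rule — add T !B, F (C || C).
    F (C || C): α-rule — add F C, F C.
    T (A || ((!D -> B) && D)): β-rule — branch into T A  //  T ((!D -> B) && D).
      branch 2.1 (add T A):
        ○ open, literals {A=true, B=false, C=false, D=false}.
      branch 2.2 (add T ((!D -> B) && D)):
        T ((!D -> B) && D): α-rule — add T (!D -> B), T D.
        × closes — contains both D and !D.
1 branch closed, 10 open.
Each open branch fixes some atoms; the unmentioned ones are free. Counting distinct full assignments: branch {A=true, B=true, D=true} (C, E) contributes 4 new; branch {A=true, C=true, D=true} (B, E) contributes 2 new; branch {A=true, C=true, D=true} (B, E) contributes 0 new; branch {B=true, D=true} (A, C, E) contributes 4 new; branch {B=true, D=true} (A, C, E) contributes 0 new; branch {C=true, D=true} (A, B, E) contributes 2 new; branch {C=true, D=true} (A, B, E) contributes 0 new; branch {B=true, C=true, D=true} (A, E) contributes 0 new; branch {B=true, C=true, D=true} (A, E) contributes 0 new; branch {A=true, B=false, C=false, D=false} (E) contributes 2 new. Total: 14.

14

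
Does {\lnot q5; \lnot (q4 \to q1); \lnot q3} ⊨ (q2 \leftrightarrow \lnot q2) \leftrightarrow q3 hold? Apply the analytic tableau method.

Yes

Initial set: {\lnot q5; \lnot (q4 \to q1); \lnot q3; \lnot ((q2 \leftrightarrow \lnot q2) \leftrightarrow q3)}.
\lnot (q4 \to q1): α-rule — add q4, \lnot q1.
\lnot ((q2 \leftrightarrow \lnot q2) \leftrightarrow q3): β-rule — branch into (q2 \leftrightarrow \lnot q2), \lnot q3  //  \lnot (q2 \leftrightarrow \lnot q2), q3.
  branch 1 (add (q2 \leftrightarrow \lnot q2), \lnot q3):
    (q2 \leftrightarrow \lnot q2): β-rule — branch into q2, \lnot q2  //  \lnot q2, \lnot \lnot q2.
      branch 1.1 (add q2, \lnot q2):
        × closes — contains both q2 and \lnot q2.
      branch 1.2 (add \lnot q2, \lnot \lnot q2):
        × closes — contains both q2 and \lnot q2.
  branch 2 (add \lnot (q2 \leftrightarrow \lnot q2), q3):
    × closes — contains both q3 and \lnot q3.
All 3 branches close.
Every branch closed, so the premises entail the conclusion.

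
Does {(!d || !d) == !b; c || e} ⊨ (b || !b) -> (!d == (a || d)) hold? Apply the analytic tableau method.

No

Initial set: {((!d || !d) == !b); (c || e); !((b || !b) -> (!d == (a || d)))}.
!((b || !b) -> (!d == (a || d))): α-rule — add (b || !b), !(!d == (a || d)).
((!d || !d) == !b): β-rule — branch into (!d || !d), !b  //  !(!d || !d), !!b.
  branch 1 (add (!d || !d), !b):
    (c || e): β-rule — branch into c  //  e.
      branch 1.1 (add c):
        (b || !b): β-rule — branch into b  //  !b.
          branch 1.1.1 (add b):
            × closes — contains both b and !b.
          branch 1.1.2 (add !b):
            !(!d == (a || d)): β-rule — branch into !d, !(a || d)  //  !!d, (a || d).
              branch 1.1.2.1 (add !d, !(a || d)):
                !(a || d): α-rule — add !a, !d.
                (!d || !d): β-rule — branch into !d  //  !d.
                  branch 1.1.2.1.1 (add !d):
                    ○ open, literals {a=0, b=0, c=1, d=0}.
                  branch 1.1.2.1.2 (add !d):
                    ○ open, literals {a=0, b=0, c=1, d=0}.
              branch 1.1.2.2 (add !!d, (a || d)):
                (!d || !d): β-rule — branch into !d  //  !d.
                  branch 1.1.2.2.1 (add !d):
                    × closes — contains both d and !d.
                  branch 1.1.2.2.2 (add !d):
                    × closes — contains both d and !d.
      branch 1.2 (add e):
        (b || !b): β-rule — branch into b  //  !b.
          branch 1.2.1 (add b):
            × closes — contains both b and !b.
          branch 1.2.2 (add !b):
            !(!d == (a || d)): β-rule — branch into !d, !(a || d)  //  !!d, (a || d).
              branch 1.2.2.1 (add !d, !(a || d)):
                !(a || d): α-rule — add !a, !d.
                (!d || !d): β-rule — branch into !d  //  !d.
                  branch 1.2.2.1.1 (add !d):
                    ○ open, literals {a=0, b=0, d=0, e=1}.
                  branch 1.2.2.1.2 (add !d):
                    ○ open, literals {a=0, b=0, d=0, e=1}.
              branch 1.2.2.2 (add !!d, (a || d)):
                (!d || !d): β-rule — branch into !d  //  !d.
                  branch 1.2.2.2.1 (add !d):
                    × closes — contains both d and !d.
                  branch 1.2.2.2.2 (add !d):
                    × closes — contains both d and !d.
  branch 2 (add !(!d || !d), !!b):
    !(!d || !d): α-rule — add !!d, !!d.
    (c || e): β-rule — branch into c  //  e.
      branch 2.1 (add c):
        (b || !b): β-rule — branch into b  //  !b.
          branch 2.1.1 (add b):
            !(!d == (a || d)): β-rule — branch into !d, !(a || d)  //  !!d, (a || d).
              branch 2.1.1.1 (add !d, !(a || d)):
                × closes — contains both d and !d.
              branch 2.1.1.2 (add !!d, (a || d)):
                (a || d): β-rule — branch into a  //  d.
                  branch 2.1.1.2.1 (add a):
                    ○ open, literals {a=1, b=1, c=1, d=1}.
                  branch 2.1.1.2.2 (add d):
                    ○ open, literals {b=1, c=1, d=1}.
          branch 2.1.2 (add !b):
            × closes — contains both b and !b.
      branch 2.2 (add e):
        (b || !b): β-rule — branch into b  //  !b.
          branch 2.2.1 (add b):
            !(!d == (a || d)): β-rule — branch into !d, !(a || d)  //  !!d, (a || d).
              branch 2.2.1.1 (add !d, !(a || d)):
                × closes — contains both d and !d.
              branch 2.2.1.2 (add !!d, (a || d)):
                (a || d): β-rule — branch into a  //  d.
                  branch 2.2.1.2.1 (add a):
                    ○ open, literals {a=1, b=1, d=1, e=1}.
                  branch 2.2.1.2.2 (add d):
                    ○ open, literals {b=1, d=1, e=1}.
          branch 2.2.2 (add !b):
            × closes — contains both b and !b.
10 branches closed, 8 open.
An open branch gives a countermodel: a=0, b=0, c=1, d=0 (unmentioned atoms arbitrary); the premises hold there but the conclusion fails.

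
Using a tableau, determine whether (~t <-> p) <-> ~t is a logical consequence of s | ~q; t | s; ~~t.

Initial set: {(s | ~q); (t | s); ~~t; ~((~t <-> p) <-> ~t)}.
~~t: drop double negation, giving t.
(s | ~q): β-rule — branch into s  //  ~q.
  branch 1 (add s):
    (t | s): β-rule — branch into t  //  s.
      branch 1.1 (add t):
        ~((~t <-> p) <-> ~t): β-rule — branch into (~t <-> p), ~~t  //  ~(~t <-> p), ~t.
          branch 1.1.1 (add (~t <-> p), ~~t):
            (~t <-> p): β-rule — branch into ~t, p  //  ~~t, ~p.
              branch 1.1.1.1 (add ~t, p):
                × closes — contains both t and ~t.
              branch 1.1.1.2 (add ~~t, ~p):
                ○ open, literals {p=F, s=T, t=T}.
          branch 1.1.2 (add ~(~t <-> p), ~t):
            × closes — contains both t and ~t.
      branch 1.2 (add s):
        ~((~t <-> p) <-> ~t): β-rule — branch into (~t <-> p), ~~t  //  ~(~t <-> p), ~t.
          branch 1.2.1 (add (~t <-> p), ~~t):
            (~t <-> p): β-rule — branch into ~t, p  //  ~~t, ~p.
              branch 1.2.1.1 (add ~t, p):
                × closes — contains both t and ~t.
              branch 1.2.1.2 (add ~~t, ~p):
                ○ open, literals {p=F, s=T, t=T}.
          branch 1.2.2 (add ~(~t <-> p), ~t):
            × closes — contains both t and ~t.
  branch 2 (add ~q):
    (t | s): β-rule — branch into t  //  s.
      branch 2.1 (add t):
        ~((~t <-> p) <-> ~t): β-rule — branch into (~t <-> p), ~~t  //  ~(~t <-> p), ~t.
          branch 2.1.1 (add (~t <-> p), ~~t):
            (~t <-> p): β-rule — branch into ~t, p  //  ~~t, ~p.
              branch 2.1.1.1 (add ~t, p):
                × closes — contains both t and ~t.
              branch 2.1.1.2 (add ~~t, ~p):
                ○ open, literals {p=F, q=F, t=T}.
          branch 2.1.2 (add ~(~t <-> p), ~t):
            × closes — contains both t and ~t.
      branch 2.2 (add s):
        ~((~t <-> p) <-> ~t): β-rule — branch into (~t <-> p), ~~t  //  ~(~t <-> p), ~t.
          branch 2.2.1 (add (~t <-> p), ~~t):
            (~t <-> p): β-rule — branch into ~t, p  //  ~~t, ~p.
              branch 2.2.1.1 (add ~t, p):
                × closes — contains both t and ~t.
              branch 2.2.1.2 (add ~~t, ~p):
                ○ open, literals {p=F, q=F, s=T, t=T}.
          branch 2.2.2 (add ~(~t <-> p), ~t):
            × closes — contains both t and ~t.
8 branches closed, 4 open.
An open branch gives a countermodel: p=F, s=T, t=T (unmentioned atoms arbitrary); the premises hold there but the conclusion fails.

No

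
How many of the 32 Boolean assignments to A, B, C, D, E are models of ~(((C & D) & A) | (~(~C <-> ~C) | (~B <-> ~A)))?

Initial set: {~(((C & D) & A) | (~(~C <-> ~C) | (~B <-> ~A)))}.
~(((C & D) & A) | (~(~C <-> ~C) | (~B <-> ~A))): α-rule — add ~((C & D) & A), ~(~(~C <-> ~C) | (~B <-> ~A)).
~(~(~C <-> ~C) | (~B <-> ~A)): α-rule — add ~~(~C <-> ~C), ~(~B <-> ~A).
~((C & D) & A): β-rule — branch into ~(C & D)  //  ~A.
  branch 1 (add ~(C & D)):
    ~~(~C <-> ~C): β-rule — branch into ~C, ~C  //  ~~C, ~~C.
      branch 1.1 (add ~C, ~C):
        ~(~B <-> ~A): β-rule — branch into ~B, ~~A  //  ~~B, ~A.
          branch 1.1.1 (add ~B, ~~A):
            ~(C & D): β-rule — branch into ~C  //  ~D.
              branch 1.1.1.1 (add ~C):
                ○ open, literals {A=1, B=0, C=0}.
              branch 1.1.1.2 (add ~D):
                ○ open, literals {A=1, B=0, C=0, D=0}.
          branch 1.1.2 (add ~~B, ~A):
            ~(C & D): β-rule — branch into ~C  //  ~D.
              branch 1.1.2.1 (add ~C):
                ○ open, literals {A=0, B=1, C=0}.
              branch 1.1.2.2 (add ~D):
                ○ open, literals {A=0, B=1, C=0, D=0}.
      branch 1.2 (add ~~C, ~~C):
        ~(~B <-> ~A): β-rule — branch into ~B, ~~A  //  ~~B, ~A.
          branch 1.2.1 (add ~B, ~~A):
            ~(C & D): β-rule — branch into ~C  //  ~D.
              branch 1.2.1.1 (add ~C):
                × closes — contains both C and ~C.
              branch 1.2.1.2 (add ~D):
                ○ open, literals {A=1, B=0, C=1, D=0}.
          branch 1.2.2 (add ~~B, ~A):
            ~(C & D): β-rule — branch into ~C  //  ~D.
              branch 1.2.2.1 (add ~C):
                × closes — contains both C and ~C.
              branch 1.2.2.2 (add ~D):
                ○ open, literals {A=0, B=1, C=1, D=0}.
  branch 2 (add ~A):
    ~~(~C <-> ~C): β-rule — branch into ~C, ~C  //  ~~C, ~~C.
      branch 2.1 (add ~C, ~C):
        ~(~B <-> ~A): β-rule — branch into ~B, ~~A  //  ~~B, ~A.
          branch 2.1.1 (add ~B, ~~A):
            × closes — contains both A and ~A.
          branch 2.1.2 (add ~~B, ~A):
            ○ open, literals {A=0, B=1, C=0}.
      branch 2.2 (add ~~C, ~~C):
        ~(~B <-> ~A): β-rule — branch into ~B, ~~A  //  ~~B, ~A.
          branch 2.2.1 (add ~B, ~~A):
            × closes — contains both A and ~A.
          branch 2.2.2 (add ~~B, ~A):
            ○ open, literals {A=0, B=1, C=1}.
4 branches closed, 8 open.
Each open branch fixes some atoms; the unmentioned ones are free. Counting distinct full assignments: branch {A=1, B=0, C=0} (D, E) contributes 4 new; branch {A=1, B=0, C=0, D=0} (E) contributes 0 new; branch {A=0, B=1, C=0} (D, E) contributes 4 new; branch {A=0, B=1, C=0, D=0} (E) contributes 0 new; branch {A=1, B=0, C=1, D=0} (E) contributes 2 new; branch {A=0, B=1, C=1, D=0} (E) contributes 2 new; branch {A=0, B=1, C=0} (D, E) contributes 0 new; branch {A=0, B=1, C=1} (D, E) contributes 2 new. Total: 14.

14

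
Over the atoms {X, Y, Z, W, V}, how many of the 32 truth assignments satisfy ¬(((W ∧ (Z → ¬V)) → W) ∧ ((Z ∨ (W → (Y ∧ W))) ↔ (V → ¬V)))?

Initial set: {¬(((W ∧ (Z → ¬V)) → W) ∧ ((Z ∨ (W → (Y ∧ W))) ↔ (V → ¬V)))}.
¬(((W ∧ (Z → ¬V)) → W) ∧ ((Z ∨ (W → (Y ∧ W))) ↔ (V → ¬V))): β-rule — branch into ¬((W ∧ (Z → ¬V)) → W)  //  ¬((Z ∨ (W → (Y ∧ W))) ↔ (V → ¬V)).
  branch 1 (add ¬((W ∧ (Z → ¬V)) → W)):
    ¬((W ∧ (Z → ¬V)) → W): α-rule — add (W ∧ (Z → ¬V)), ¬W.
    (W ∧ (Z → ¬V)): α-rule — add W, (Z → ¬V).
    × closes — contains both W and ¬W.
  branch 2 (add ¬((Z ∨ (W → (Y ∧ W))) ↔ (V → ¬V))):
    ¬((Z ∨ (W → (Y ∧ W))) ↔ (V → ¬V)): β-rule — branch into (Z ∨ (W → (Y ∧ W))), ¬(V → ¬V)  //  ¬(Z ∨ (W → (Y ∧ W))), (V → ¬V).
      branch 2.1 (add (Z ∨ (W → (Y ∧ W))), ¬(V → ¬V)):
        ¬(V → ¬V): α-rule — add V, ¬¬V.
        (Z ∨ (W → (Y ∧ W))): β-rule — branch into Z  //  (W → (Y ∧ W)).
          branch 2.1.1 (add Z):
            ○ open, literals {V=true, Z=true}.
          branch 2.1.2 (add (W → (Y ∧ W))):
            (W → (Y ∧ W)): β-rule — branch into ¬W  //  (Y ∧ W).
              branch 2.1.2.1 (add ¬W):
                ○ open, literals {V=true, W=false}.
              branch 2.1.2.2 (add (Y ∧ W)):
                (Y ∧ W): α-rule — add Y, W.
                ○ open, literals {V=true, W=true, Y=true}.
      branch 2.2 (add ¬(Z ∨ (W → (Y ∧ W))), (V → ¬V)):
        ¬(Z ∨ (W → (Y ∧ W))): α-rule — add ¬Z, ¬(W → (Y ∧ W)).
        ¬(W → (Y ∧ W)): α-rule — add W, ¬(Y ∧ W).
        (V → ¬V): β-rule — branch into ¬V  //  ¬V.
          branch 2.2.1 (add ¬V):
            ¬(Y ∧ W): β-rule — branch into ¬Y  //  ¬W.
              branch 2.2.1.1 (add ¬Y):
                ○ open, literals {V=false, W=true, Y=false, Z=false}.
              branch 2.2.1.2 (add ¬W):
                × closes — contains both W and ¬W.
          branch 2.2.2 (add ¬V):
            ¬(Y ∧ W): β-rule — branch into ¬Y  //  ¬W.
              branch 2.2.2.1 (add ¬Y):
                ○ open, literals {V=false, W=true, Y=false, Z=false}.
              branch 2.2.2.2 (add ¬W):
                × closes — contains both W and ¬W.
3 branches closed, 5 open.
Each open branch fixes some atoms; the unmentioned ones are free. Counting distinct full assignments: branch {V=true, Z=true} (X, Y, W) contributes 8 new; branch {V=true, W=false} (X, Y, Z) contributes 4 new; branch {V=true, W=true, Y=true} (X, Z) contributes 2 new; branch {V=false, W=true, Y=false, Z=false} (X) contributes 2 new; branch {V=false, W=true, Y=false, Z=false} (X) contributes 0 new. Total: 16.

16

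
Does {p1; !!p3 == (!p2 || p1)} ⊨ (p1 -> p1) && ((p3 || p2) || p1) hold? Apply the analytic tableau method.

Initial set: {p1; (!!p3 == (!p2 || p1)); !((p1 -> p1) && ((p3 || p2) || p1))}.
(!!p3 == (!p2 || p1)): β-rule — branch into !!p3, (!p2 || p1)  //  !!!p3, !(!p2 || p1).
  branch 1 (add !!p3, (!p2 || p1)):
    !!p3: drop double negation, giving p3.
    !((p1 -> p1) && ((p3 || p2) || p1)): β-rule — branch into !(p1 -> p1)  //  !((p3 || p2) || p1).
      branch 1.1 (add !(p1 -> p1)):
        !(p1 -> p1): α-rule — add p1, !p1.
        × closes — contains both p1 and !p1.
      branch 1.2 (add !((p3 || p2) || p1)):
        !((p3 || p2) || p1): α-rule — add !(p3 || p2), !p1.
        × closes — contains both p1 and !p1.
  branch 2 (add !!!p3, !(!p2 || p1)):
    !!!p3: drop double negation, giving !p3.
    !(!p2 || p1): α-rule — add !!p2, !p1.
    × closes — contains both p1 and !p1.
All 3 branches close.
Every branch closed, so the premises entail the conclusion.

Yes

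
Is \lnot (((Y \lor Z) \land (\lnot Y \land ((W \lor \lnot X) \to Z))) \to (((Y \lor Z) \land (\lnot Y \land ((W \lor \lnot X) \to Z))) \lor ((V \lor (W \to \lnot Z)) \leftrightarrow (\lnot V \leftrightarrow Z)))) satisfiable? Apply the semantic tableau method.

Initial set: {T \lnot (((Y \lor Z) \land (\lnot Y \land ((W \lor \lnot X) \to Z))) \to (((Y \lor Z) \land (\lnot Y \land ((W \lor \lnot X) \to Z))) \lor ((V \lor (W \to \lnot Z)) \leftrightarrow (\lnot V \leftrightarrow Z))))}.
T \lnot (((Y \lor Z) \land (\lnot Y \land ((W \lor \lnot X) \to Z))) \to (((Y \lor Z) \land (\lnot Y \land ((W \lor \lnot X) \to Z))) \lor ((V \lor (W \to \lnot Z)) \leftrightarrow (\lnot V \leftrightarrow Z)))): α-rule — add T ((Y \lor Z) \land (\lnot Y \land ((W \lor \lnot X) \to Z))), F (((Y \lor Z) \land (\lnot Y \land ((W \lor \lnot X) \to Z))) \lor ((V \lor (W \to \lnot Z)) \leftrightarrow (\lnot V \leftrightarrow Z))).
T ((Y \lor Z) \land (\lnot Y \land ((W \lor \lnot X) \to Z))): α-rule — add T (Y \lor Z), T (\lnot Y \land ((W \lor \lnot X) \to Z)).
F (((Y \lor Z) \land (\lnot Y \land ((W \lor \lnot X) \to Z))) \lor ((V \lor (W \to \lnot Z)) \leftrightarrow (\lnot V \leftrightarrow Z))): α-rule — add F ((Y \lor Z) \land (\lnot Y \land ((W \lor \lnot X) \to Z))), F ((V \lor (W \to \lnot Z)) \leftrightarrow (\lnot V \leftrightarrow Z)).
T (\lnot Y \land ((W \lor \lnot X) \to Z)): α-rule — add T \lnot Y, T ((W \lor \lnot X) \to Z).
T (Y \lor Z): β-rule — branch into T Y  //  T Z.
  branch 1 (add T Y):
    × closes — contains both Y and \lnot Y.
  branch 2 (add T Z):
    F ((Y \lor Z) \land (\lnot Y \land ((W \lor \lnot X) \to Z))): β-rule — branch into F (Y \lor Z)  //  F (\lnot Y \land ((W \lor \lnot X) \to Z)).
      branch 2.1 (add F (Y \lor Z)):
        F (Y \lor Z): α-rule — add F Y, F Z.
        × closes — contains both Z and \lnot Z.
      branch 2.2 (add F (\lnot Y \land ((W \lor \lnot X) \to Z))):
        F ((V \lor (W \to \lnot Z)) \leftrightarrow (\lnot V \leftrightarrow Z)): β-rule — branch into T (V \lor (W \to \lnot Z)), F (\lnot V \leftrightarrow Z)  //  F (V \lor (W \to \lnot Z)), T (\lnot V \leftrightarrow Z).
          branch 2.2.1 (add T (V \lor (W \to \lnot Z)), F (\lnot V \leftrightarrow Z)):
            T ((W \lor \lnot X) \to Z): β-rule — branch into F (W \lor \lnot X)  //  T Z.
              branch 2.2.1.1 (add F (W \lor \lnot X)):
                F (W \lor \lnot X): α-rule — add F W, F \lnot X.
                F (\lnot Y \land ((W \lor \lnot X) \to Z)): β-rule — branch into F \lnot Y  //  F ((W \lor \lnot X) \to Z).
                  branch 2.2.1.1.1 (add F \lnot Y):
                    × closes — contains both Y and \lnot Y.
                  branch 2.2.1.1.2 (add F ((W \lor \lnot X) \to Z)):
                    F ((W \lor \lnot X) \to Z): α-rule — add T (W \lor \lnot X), F Z.
                    × closes — contains both Z and \lnot Z.
              branch 2.2.1.2 (add T Z):
                F (\lnot Y \land ((W \lor \lnot X) \to Z)): β-rule — branch into F \lnot Y  //  F ((W \lor \lnot X) \to Z).
                  branch 2.2.1.2.1 (add F \lnot Y):
                    × closes — contains both Y and \lnot Y.
                  branch 2.2.1.2.2 (add F ((W \lor \lnot X) \to Z)):
                    F ((W \lor \lnot X) \to Z): α-rule — add T (W \lor \lnot X), F Z.
                    × closes — contains both Z and \lnot Z.
          branch 2.2.2 (add F (V \lor (W \to \lnot Z)), T (\lnot V \leftrightarrow Z)):
            F (V \lor (W \to \lnot Z)): α-rule — add F V, F (W \to \lnot Z).
            F (W \to \lnot Z): α-rule — add T W, F \lnot Z.
            T ((W \lor \lnot X) \to Z): β-rule — branch into F (W \lor \lnot X)  //  T Z.
              branch 2.2.2.1 (add F (W \lor \lnot X)):
                F (W \lor \lnot X): α-rule — add F W, F \lnot X.
                × closes — contains both W and \lnot W.
              branch 2.2.2.2 (add T Z):
                F (\lnot Y \land ((W \lor \lnot X) \to Z)): β-rule — branch into F \lnot Y  //  F ((W \lor \lnot X) \to Z).
                  branch 2.2.2.2.1 (add F \lnot Y):
                    × closes — contains both Y and \lnot Y.
                  branch 2.2.2.2.2 (add F ((W \lor \lnot X) \to Z)):
                    F ((W \lor \lnot X) \to Z): α-rule — add T (W \lor \lnot X), F Z.
                    × closes — contains both Z and \lnot Z.
All 9 branches close.
Every branch closed; the formula is unsatisfiable.

Unsatisfiable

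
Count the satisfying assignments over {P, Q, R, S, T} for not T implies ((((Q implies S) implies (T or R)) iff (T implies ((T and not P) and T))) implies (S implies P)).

Initial set: {(not T implies ((((Q implies S) implies (T or R)) iff (T implies ((T and not P) and T))) implies (S implies P)))}.
(not T implies ((((Q implies S) implies (T or R)) iff (T implies ((T and not P) and T))) implies (S implies P))): β-rule — branch into not not T  //  ((((Q implies S) implies (T or R)) iff (T implies ((T and not P) and T))) implies (S implies P)).
  branch 1 (add not not T):
    ○ open, literals {T=1}.
  branch 2 (add ((((Q implies S) implies (T or R)) iff (T implies ((T and not P) and T))) implies (S implies P))):
    ((((Q implies S) implies (T or R)) iff (T implies ((T and not P) and T))) implies (S implies P)): β-rule — branch into not (((Q implies S) implies (T or R)) iff (T implies ((T and not P) and T)))  //  (S implies P).
      branch 2.1 (add not (((Q implies S) implies (T or R)) iff (T implies ((T and not P) and T)))):
        not (((Q implies S) implies (T or R)) iff (T implies ((T and not P) and T))): β-rule — branch into ((Q implies S) implies (T or R)), not (T implies ((T and not P) and T))  //  not ((Q implies S) implies (T or R)), (T implies ((T and not P) and T)).
          branch 2.1.1 (add ((Q implies S) implies (T or R)), not (T implies ((T and not P) and T))):
            not (T implies ((T and not P) and T)): α-rule — add T, not ((T and not P) and T).
            ((Q implies S) implies (T or R)): β-rule — branch into not (Q implies S)  //  (T or R).
              branch 2.1.1.1 (add not (Q implies S)):
                not (Q implies S): α-rule — add Q, not S.
                not ((T and not P) and T): β-rule — branch into not (T and not P)  //  not T.
                  branch 2.1.1.1.1 (add not (T and not P)):
                    not (T and not P): β-rule — branch into not T  //  not not P.
                      branch 2.1.1.1.1.1 (add not T):
                        × closes — contains both T and not T.
                      branch 2.1.1.1.1.2 (add not not P):
                        ○ open, literals {P=1, Q=1, S=0, T=1}.
                  branch 2.1.1.1.2 (add not T):
                    × closes — contains both T and not T.
              branch 2.1.1.2 (add (T or R)):
                not ((T and not P) and T): β-rule — branch into not (T and not P)  //  not T.
                  branch 2.1.1.2.1 (add not (T and not P)):
                    (T or R): β-rule — branch into T  //  R.
                      branch 2.1.1.2.1.1 (add T):
                        not (T and not P): β-rule — branch into not T  //  not not P.
                          branch 2.1.1.2.1.1.1 (add not T):
                            × closes — contains both T and not T.
                          branch 2.1.1.2.1.1.2 (add not not P):
                            ○ open, literals {P=1, T=1}.
                      branch 2.1.1.2.1.2 (add R):
                        not (T and not P): β-rule — branch into not T  //  not not P.
                          branch 2.1.1.2.1.2.1 (add not T):
                            × closes — contains both T and not T.
                          branch 2.1.1.2.1.2.2 (add not not P):
                            ○ open, literals {P=1, R=1, T=1}.
                  branch 2.1.1.2.2 (add not T):
                    × closes — contains both T and not T.
          branch 2.1.2 (add not ((Q implies S) implies (T or R)), (T implies ((T and not P) and T))):
            not ((Q implies S) implies (T or R)): α-rule — add (Q implies S), not (T or R).
            not (T or R): α-rule — add not T, not R.
            (T implies ((T and not P) and T)): β-rule — branch into not T  //  ((T and not P) and T).
              branch 2.1.2.1 (add not T):
                (Q implies S): β-rule — branch into not Q  //  S.
                  branch 2.1.2.1.1 (add not Q):
                    ○ open, literals {Q=0, R=0, T=0}.
                  branch 2.1.2.1.2 (add S):
                    ○ open, literals {R=0, S=1, T=0}.
              branch 2.1.2.2 (add ((T and not P) and T)):
                ((T and not P) and T): α-rule — add (T and not P), T.
                × closes — contains both T and not T.
      branch 2.2 (add (S implies P)):
        (S implies P): β-rule — branch into not S  //  P.
          branch 2.2.1 (add not S):
            ○ open, literals {S=0}.
          branch 2.2.2 (add P):
            ○ open, literals {P=1}.
6 branches closed, 8 open.
Each open branch fixes some atoms; the unmentioned ones are free. Counting distinct full assignments: branch {T=1} (P, Q, R, S) contributes 16 new; branch {P=1, Q=1, S=0, T=1} (R) contributes 0 new; branch {P=1, T=1} (Q, R, S) contributes 0 new; branch {P=1, R=1, T=1} (Q, S) contributes 0 new; branch {Q=0, R=0, T=0} (P, S) contributes 4 new; branch {R=0, S=1, T=0} (P, Q) contributes 2 new; branch {S=0} (P, Q, R, T) contributes 6 new; branch {P=1} (Q, R, S, T) contributes 2 new. Total: 30.

30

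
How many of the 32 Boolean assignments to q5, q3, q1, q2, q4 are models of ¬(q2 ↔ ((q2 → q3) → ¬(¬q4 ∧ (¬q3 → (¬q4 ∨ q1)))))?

Initial set: {¬(q2 ↔ ((q2 → q3) → ¬(¬q4 ∧ (¬q3 → (¬q4 ∨ q1)))))}.
¬(q2 ↔ ((q2 → q3) → ¬(¬q4 ∧ (¬q3 → (¬q4 ∨ q1))))): β-rule — branch into q2, ¬((q2 → q3) → ¬(¬q4 ∧ (¬q3 → (¬q4 ∨ q1))))  //  ¬q2, ((q2 → q3) → ¬(¬q4 ∧ (¬q3 → (¬q4 ∨ q1)))).
  branch 1 (add q2, ¬((q2 → q3) → ¬(¬q4 ∧ (¬q3 → (¬q4 ∨ q1))))):
    ¬((q2 → q3) → ¬(¬q4 ∧ (¬q3 → (¬q4 ∨ q1)))): α-rule — add (q2 → q3), ¬¬(¬q4 ∧ (¬q3 → (¬q4 ∨ q1))).
    ¬¬(¬q4 ∧ (¬q3 → (¬q4 ∨ q1))): α-rule — add ¬q4, (¬q3 → (¬q4 ∨ q1)).
    (q2 → q3): β-rule — branch into ¬q2  //  q3.
      branch 1.1 (add ¬q2):
        × closes — contains both q2 and ¬q2.
      branch 1.2 (add q3):
        (¬q3 → (¬q4 ∨ q1)): β-rule — branch into ¬¬q3  //  (¬q4 ∨ q1).
          branch 1.2.1 (add ¬¬q3):
            ○ open, literals {q2=true, q3=true, q4=false}.
          branch 1.2.2 (add (¬q4 ∨ q1)):
            (¬q4 ∨ q1): β-rule — branch into ¬q4  //  q1.
              branch 1.2.2.1 (add ¬q4):
                ○ open, literals {q2=true, q3=true, q4=false}.
              branch 1.2.2.2 (add q1):
                ○ open, literals {q1=true, q2=true, q3=true, q4=false}.
  branch 2 (add ¬q2, ((q2 → q3) → ¬(¬q4 ∧ (¬q3 → (¬q4 ∨ q1))))):
    ((q2 → q3) → ¬(¬q4 ∧ (¬q3 → (¬q4 ∨ q1)))): β-rule — branch into ¬(q2 → q3)  //  ¬(¬q4 ∧ (¬q3 → (¬q4 ∨ q1))).
      branch 2.1 (add ¬(q2 → q3)):
        ¬(q2 → q3): α-rule — add q2, ¬q3.
        × closes — contains both q2 and ¬q2.
      branch 2.2 (add ¬(¬q4 ∧ (¬q3 → (¬q4 ∨ q1)))):
        ¬(¬q4 ∧ (¬q3 → (¬q4 ∨ q1))): β-rule — branch into ¬¬q4  //  ¬(¬q3 → (¬q4 ∨ q1)).
          branch 2.2.1 (add ¬¬q4):
            ○ open, literals {q2=false, q4=true}.
          branch 2.2.2 (add ¬(¬q3 → (¬q4 ∨ q1))):
            ¬(¬q3 → (¬q4 ∨ q1)): α-rule — add ¬q3, ¬(¬q4 ∨ q1).
            ¬(¬q4 ∨ q1): α-rule — add ¬¬q4, ¬q1.
            ○ open, literals {q1=false, q2=false, q3=false, q4=true}.
2 branches closed, 5 open.
Each open branch fixes some atoms; the unmentioned ones are free. Counting distinct full assignments: branch {q2=true, q3=true, q4=false} (q5, q1) contributes 4 new; branch {q2=true, q3=true, q4=false} (q5, q1) contributes 0 new; branch {q1=true, q2=true, q3=true, q4=false} (q5) contributes 0 new; branch {q2=false, q4=true} (q5, q3, q1) contributes 8 new; branch {q1=false, q2=false, q3=false, q4=true} (q5) contributes 0 new. Total: 12.

12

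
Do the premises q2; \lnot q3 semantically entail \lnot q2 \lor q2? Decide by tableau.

Yes

Initial set: {T q2; T \lnot q3; F (\lnot q2 \lor q2)}.
F (\lnot q2 \lor q2): α-rule — add F \lnot q2, F q2.
× closes — contains both q2 and \lnot q2.
All 1 branch closes.
Every branch closed, so the premises entail the conclusion.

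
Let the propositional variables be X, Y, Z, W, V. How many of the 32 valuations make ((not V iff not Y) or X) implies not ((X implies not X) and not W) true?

Initial set: {(((not V iff not Y) or X) implies not ((X implies not X) and not W))}.
(((not V iff not Y) or X) implies not ((X implies not X) and not W)): β-rule — branch into not ((not V iff not Y) or X)  //  not ((X implies not X) and not W).
  branch 1 (add not ((not V iff not Y) or X)):
    not ((not V iff not Y) or X): α-rule — add not (not V iff not Y), not X.
    not (not V iff not Y): β-rule — branch into not V, not not Y  //  not not V, not Y.
      branch 1.1 (add not V, not not Y):
        ○ open, literals {V=0, X=0, Y=1}.
      branch 1.2 (add not not V, not Y):
        ○ open, literals {V=1, X=0, Y=0}.
  branch 2 (add not ((X implies not X) and not W)):
    not ((X implies not X) and not W): β-rule — branch into not (X implies not X)  //  not not W.
      branch 2.1 (add not (X implies not X)):
        not (X implies not X): α-rule — add X, not not X.
        ○ open, literals {X=1}.
      branch 2.2 (add not not W):
        ○ open, literals {W=1}.
0 branches closed, 4 open.
Each open branch fixes some atoms; the unmentioned ones are free. Counting distinct full assignments: branch {V=0, X=0, Y=1} (Z, W) contributes 4 new; branch {V=1, X=0, Y=0} (Z, W) contributes 4 new; branch {X=1} (Y, Z, W, V) contributes 16 new; branch {W=1} (X, Y, Z, V) contributes 4 new. Total: 28.

28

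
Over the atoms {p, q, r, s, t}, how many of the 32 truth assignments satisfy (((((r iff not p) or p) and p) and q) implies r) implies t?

Initial set: {((((((r iff not p) or p) and p) and q) implies r) implies t)}.
((((((r iff not p) or p) and p) and q) implies r) implies t): β-rule — branch into not (((((r iff not p) or p) and p) and q) implies r)  //  t.
  branch 1 (add not (((((r iff not p) or p) and p) and q) implies r)):
    not (((((r iff not p) or p) and p) and q) implies r): α-rule — add ((((r iff not p) or p) and p) and q), not r.
    ((((r iff not p) or p) and p) and q): α-rule — add (((r iff not p) or p) and p), q.
    (((r iff not p) or p) and p): α-rule — add ((r iff not p) or p), p.
    ((r iff not p) or p): β-rule — branch into (r iff not p)  //  p.
      branch 1.1 (add (r iff not p)):
        (r iff not p): β-rule — branch into r, not p  //  not r, not not p.
          branch 1.1.1 (add r, not p):
            × closes — contains both r and not r.
          branch 1.1.2 (add not r, not not p):
            ○ open, literals {p=T, q=T, r=F}.
      branch 1.2 (add p):
        ○ open, literals {p=T, q=T, r=F}.
  branch 2 (add t):
    ○ open, literals {t=T}.
1 branch closed, 3 open.
Each open branch fixes some atoms; the unmentioned ones are free. Counting distinct full assignments: branch {p=T, q=T, r=F} (s, t) contributes 4 new; branch {p=T, q=T, r=F} (s, t) contributes 0 new; branch {t=T} (p, q, r, s) contributes 14 new. Total: 18.

18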